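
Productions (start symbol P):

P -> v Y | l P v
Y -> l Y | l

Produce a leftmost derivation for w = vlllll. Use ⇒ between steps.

P ⇒ vY   [P -> v Y]
vY ⇒ vlY   [Y -> l Y]
vlY ⇒ vllY   [Y -> l Y]
vllY ⇒ vlllY   [Y -> l Y]
vlllY ⇒ vllllY   [Y -> l Y]
vllllY ⇒ vlllll   [Y -> l]

P ⇒ vY ⇒ vlY ⇒ vllY ⇒ vlllY ⇒ vllllY ⇒ vlllll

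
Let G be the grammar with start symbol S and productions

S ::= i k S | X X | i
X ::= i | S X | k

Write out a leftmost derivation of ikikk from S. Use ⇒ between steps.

S ⇒ XX ⇒ SXX ⇒ XXXX ⇒ SXXXX ⇒ iXXXX ⇒ ikXXX ⇒ ikiXX ⇒ ikikX ⇒ ikikk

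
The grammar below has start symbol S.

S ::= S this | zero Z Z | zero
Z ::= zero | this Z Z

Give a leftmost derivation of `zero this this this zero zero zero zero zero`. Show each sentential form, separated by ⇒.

S ⇒ zero Z Z ⇒ zero this Z Z Z ⇒ zero this this Z Z Z Z ⇒ zero this this this Z Z Z Z Z ⇒ zero this this this zero Z Z Z Z ⇒ zero this this this zero zero Z Z Z ⇒ zero this this this zero zero zero Z Z ⇒ zero this this this zero zero zero zero Z ⇒ zero this this this zero zero zero zero zero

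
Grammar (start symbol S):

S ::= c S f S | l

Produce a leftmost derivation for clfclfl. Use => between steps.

S=>cSfS=>clfS=>clfcSfS=>clfclfS=>clfclfl

S => cSfS   [S ::= c S f S]
cSfS => clfS   [S ::= l]
clfS => clfcSfS   [S ::= c S f S]
clfcSfS => clfclfS   [S ::= l]
clfclfS => clfclfl   [S ::= l]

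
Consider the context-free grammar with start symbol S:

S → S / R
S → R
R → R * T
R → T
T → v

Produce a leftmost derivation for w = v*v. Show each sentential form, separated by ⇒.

S ⇒ R ⇒ R*T ⇒ T*T ⇒ v*T ⇒ v*v

S ⇒ R   [S → R]
R ⇒ R*T   [R → R * T]
R*T ⇒ T*T   [R → T]
T*T ⇒ v*T   [T → v]
v*T ⇒ v*v   [T → v]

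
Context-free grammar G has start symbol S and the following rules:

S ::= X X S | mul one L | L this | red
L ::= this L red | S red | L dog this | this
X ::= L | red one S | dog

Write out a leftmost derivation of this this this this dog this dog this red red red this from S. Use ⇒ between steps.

S ⇒ L this   [S ::= L this]
L this ⇒ this L red this   [L ::= this L red]
this L red this ⇒ this this L red red this   [L ::= this L red]
this this L red red this ⇒ this this this L red red red this   [L ::= this L red]
this this this L red red red this ⇒ this this this L dog this red red red this   [L ::= L dog this]
this this this L dog this red red red this ⇒ this this this L dog this dog this red red red this   [L ::= L dog this]
this this this L dog this dog this red red red this ⇒ this this this this dog this dog this red red red this   [L ::= this]

S ⇒ L this ⇒ this L red this ⇒ this this L red red this ⇒ this this this L red red red this ⇒ this this this L dog this red red red this ⇒ this this this L dog this dog this red red red this ⇒ this this this this dog this dog this red red red this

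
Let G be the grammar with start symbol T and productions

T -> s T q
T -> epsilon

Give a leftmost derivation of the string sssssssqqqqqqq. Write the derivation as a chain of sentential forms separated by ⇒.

T⇒sTq⇒ssTqq⇒sssTqqq⇒ssssTqqqq⇒sssssTqqqqq⇒ssssssTqqqqqq⇒sssssssTqqqqqqq⇒sssssssqqqqqqq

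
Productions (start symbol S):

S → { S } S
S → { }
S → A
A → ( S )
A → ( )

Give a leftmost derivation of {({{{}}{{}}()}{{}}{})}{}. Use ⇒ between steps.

S⇒{S}S⇒{A}S⇒{(S)}S⇒{({S}S)}S⇒{({{S}S}S)}S⇒{({{{}}S}S)}S⇒{({{{}}{S}S}S)}S⇒{({{{}}{{}}S}S)}S⇒{({{{}}{{}}A}S)}S⇒{({{{}}{{}}()}S)}S⇒{({{{}}{{}}()}{S}S)}S⇒{({{{}}{{}}()}{{}}S)}S⇒{({{{}}{{}}()}{{}}{})}S⇒{({{{}}{{}}()}{{}}{})}{}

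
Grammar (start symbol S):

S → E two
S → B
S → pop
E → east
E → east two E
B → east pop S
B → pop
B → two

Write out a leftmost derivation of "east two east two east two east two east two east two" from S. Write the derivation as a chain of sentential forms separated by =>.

S => E two => east two E two => east two east two E two => east two east two east two E two => east two east two east two east two E two => east two east two east two east two east two E two => east two east two east two east two east two east two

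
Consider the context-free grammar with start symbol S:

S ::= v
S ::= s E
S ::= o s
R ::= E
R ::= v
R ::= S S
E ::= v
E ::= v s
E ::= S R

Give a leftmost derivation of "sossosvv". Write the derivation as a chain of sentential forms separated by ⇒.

S ⇒ sE   [S ::= s E]
sE ⇒ sSR   [E ::= S R]
sSR ⇒ sosR   [S ::= o s]
sosR ⇒ sosSS   [R ::= S S]
sosSS ⇒ sossES   [S ::= s E]
sossES ⇒ sossSRS   [E ::= S R]
sossSRS ⇒ sossosRS   [S ::= o s]
sossosRS ⇒ sossosvS   [R ::= v]
sossosvS ⇒ sossosvv   [S ::= v]

S ⇒ sE ⇒ sSR ⇒ sosR ⇒ sosSS ⇒ sossES ⇒ sossSRS ⇒ sossosRS ⇒ sossosvS ⇒ sossosvv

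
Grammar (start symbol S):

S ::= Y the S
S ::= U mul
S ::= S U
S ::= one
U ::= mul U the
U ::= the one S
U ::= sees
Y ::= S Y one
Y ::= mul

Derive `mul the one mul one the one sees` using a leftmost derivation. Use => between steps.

S => S U => Y the S U => S Y one the S U => Y the S Y one the S U => mul the S Y one the S U => mul the one Y one the S U => mul the one mul one the S U => mul the one mul one the one U => mul the one mul one the one sees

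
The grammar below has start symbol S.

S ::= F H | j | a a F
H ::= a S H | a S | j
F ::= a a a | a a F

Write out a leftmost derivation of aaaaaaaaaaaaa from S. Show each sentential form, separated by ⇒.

S ⇒ aaF   [S ::= a a F]
aaF ⇒ aaaaF   [F ::= a a F]
aaaaF ⇒ aaaaaaF   [F ::= a a F]
aaaaaaF ⇒ aaaaaaaaF   [F ::= a a F]
aaaaaaaaF ⇒ aaaaaaaaaaF   [F ::= a a F]
aaaaaaaaaaF ⇒ aaaaaaaaaaaaa   [F ::= a a a]

S ⇒ aaF ⇒ aaaaF ⇒ aaaaaaF ⇒ aaaaaaaaF ⇒ aaaaaaaaaaF ⇒ aaaaaaaaaaaaa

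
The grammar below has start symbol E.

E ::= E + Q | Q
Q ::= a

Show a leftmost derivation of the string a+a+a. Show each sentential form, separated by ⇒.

E ⇒ E+Q   [E ::= E + Q]
E+Q ⇒ E+Q+Q   [E ::= E + Q]
E+Q+Q ⇒ Q+Q+Q   [E ::= Q]
Q+Q+Q ⇒ a+Q+Q   [Q ::= a]
a+Q+Q ⇒ a+a+Q   [Q ::= a]
a+a+Q ⇒ a+a+a   [Q ::= a]

E⇒E+Q⇒E+Q+Q⇒Q+Q+Q⇒a+Q+Q⇒a+a+Q⇒a+a+a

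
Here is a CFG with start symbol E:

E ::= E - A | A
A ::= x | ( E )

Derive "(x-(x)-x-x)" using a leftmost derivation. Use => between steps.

E => A => (E) => (E-A) => (E-A-A) => (E-A-A-A) => (A-A-A-A) => (x-A-A-A) => (x-(E)-A-A) => (x-(A)-A-A) => (x-(x)-A-A) => (x-(x)-x-A) => (x-(x)-x-x)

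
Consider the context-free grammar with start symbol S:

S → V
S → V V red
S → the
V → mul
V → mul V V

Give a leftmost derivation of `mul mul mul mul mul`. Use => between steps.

S => V   [S → V]
V => mul V V   [V → mul V V]
mul V V => mul mul V V V   [V → mul V V]
mul mul V V V => mul mul mul V V   [V → mul]
mul mul mul V V => mul mul mul mul V   [V → mul]
mul mul mul mul V => mul mul mul mul mul   [V → mul]

S => V => mul V V => mul mul V V V => mul mul mul V V => mul mul mul mul V => mul mul mul mul mul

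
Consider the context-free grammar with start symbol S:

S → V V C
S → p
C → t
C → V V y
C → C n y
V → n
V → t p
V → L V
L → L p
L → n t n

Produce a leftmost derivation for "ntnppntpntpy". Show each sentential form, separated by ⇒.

S ⇒ VVC ⇒ LVVC ⇒ LpVVC ⇒ LppVVC ⇒ ntnppVVC ⇒ ntnppnVC ⇒ ntnppntpC ⇒ ntnppntpVVy ⇒ ntnppntpnVy ⇒ ntnppntpntpy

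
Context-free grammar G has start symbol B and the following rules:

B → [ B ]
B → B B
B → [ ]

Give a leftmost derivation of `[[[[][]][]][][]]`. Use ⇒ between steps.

B ⇒ [B]   [B → [ B ]]
[B] ⇒ [BB]   [B → B B]
[BB] ⇒ [BBB]   [B → B B]
[BBB] ⇒ [[B]BB]   [B → [ B ]]
[[B]BB] ⇒ [[BB]BB]   [B → B B]
[[BB]BB] ⇒ [[[B]B]BB]   [B → [ B ]]
[[[B]B]BB] ⇒ [[[BB]B]BB]   [B → B B]
[[[BB]B]BB] ⇒ [[[[]B]B]BB]   [B → [ ]]
[[[[]B]B]BB] ⇒ [[[[][]]B]BB]   [B → [ ]]
[[[[][]]B]BB] ⇒ [[[[][]][]]BB]   [B → [ ]]
[[[[][]][]]BB] ⇒ [[[[][]][]][]B]   [B → [ ]]
[[[[][]][]][]B] ⇒ [[[[][]][]][][]]   [B → [ ]]

B⇒[B]⇒[BB]⇒[BBB]⇒[[B]BB]⇒[[BB]BB]⇒[[[B]B]BB]⇒[[[BB]B]BB]⇒[[[[]B]B]BB]⇒[[[[][]]B]BB]⇒[[[[][]][]]BB]⇒[[[[][]][]][]B]⇒[[[[][]][]][][]]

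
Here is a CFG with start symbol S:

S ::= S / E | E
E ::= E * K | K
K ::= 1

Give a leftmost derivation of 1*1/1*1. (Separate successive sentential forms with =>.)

S => S/E => E/E => E*K/E => K*K/E => 1*K/E => 1*1/E => 1*1/E*K => 1*1/K*K => 1*1/1*K => 1*1/1*1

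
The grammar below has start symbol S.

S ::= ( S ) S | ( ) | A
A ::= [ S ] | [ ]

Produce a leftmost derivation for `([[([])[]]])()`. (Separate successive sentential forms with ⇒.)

S ⇒ (S)S   [S ::= ( S ) S]
(S)S ⇒ (A)S   [S ::= A]
(A)S ⇒ ([S])S   [A ::= [ S ]]
([S])S ⇒ ([A])S   [S ::= A]
([A])S ⇒ ([[S]])S   [A ::= [ S ]]
([[S]])S ⇒ ([[(S)S]])S   [S ::= ( S ) S]
([[(S)S]])S ⇒ ([[(A)S]])S   [S ::= A]
([[(A)S]])S ⇒ ([[([])S]])S   [A ::= [ ]]
([[([])S]])S ⇒ ([[([])A]])S   [S ::= A]
([[([])A]])S ⇒ ([[([])[]]])S   [A ::= [ ]]
([[([])[]]])S ⇒ ([[([])[]]])()   [S ::= ( )]

S ⇒ (S)S ⇒ (A)S ⇒ ([S])S ⇒ ([A])S ⇒ ([[S]])S ⇒ ([[(S)S]])S ⇒ ([[(A)S]])S ⇒ ([[([])S]])S ⇒ ([[([])A]])S ⇒ ([[([])[]]])S ⇒ ([[([])[]]])()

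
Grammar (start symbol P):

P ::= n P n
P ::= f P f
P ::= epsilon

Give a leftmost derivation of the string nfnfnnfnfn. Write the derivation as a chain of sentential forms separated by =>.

P=>nPn=>nfPfn=>nfnPnfn=>nfnfPfnfn=>nfnfnPnfnfn=>nfnfnnfnfn

P => nPn   [P ::= n P n]
nPn => nfPfn   [P ::= f P f]
nfPfn => nfnPnfn   [P ::= n P n]
nfnPnfn => nfnfPfnfn   [P ::= f P f]
nfnfPfnfn => nfnfnPnfnfn   [P ::= n P n]
nfnfnPnfnfn => nfnfnnfnfn   [P ::= epsilon]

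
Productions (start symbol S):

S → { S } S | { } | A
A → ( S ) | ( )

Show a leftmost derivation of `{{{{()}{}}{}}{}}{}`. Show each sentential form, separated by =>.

S=>{S}S=>{{S}S}S=>{{{S}S}S}S=>{{{{S}S}S}S}S=>{{{{A}S}S}S}S=>{{{{()}S}S}S}S=>{{{{()}{}}S}S}S=>{{{{()}{}}{}}S}S=>{{{{()}{}}{}}{}}S=>{{{{()}{}}{}}{}}{}

S => {S}S   [S → { S } S]
{S}S => {{S}S}S   [S → { S } S]
{{S}S}S => {{{S}S}S}S   [S → { S } S]
{{{S}S}S}S => {{{{S}S}S}S}S   [S → { S } S]
{{{{S}S}S}S}S => {{{{A}S}S}S}S   [S → A]
{{{{A}S}S}S}S => {{{{()}S}S}S}S   [A → ( )]
{{{{()}S}S}S}S => {{{{()}{}}S}S}S   [S → { }]
{{{{()}{}}S}S}S => {{{{()}{}}{}}S}S   [S → { }]
{{{{()}{}}{}}S}S => {{{{()}{}}{}}{}}S   [S → { }]
{{{{()}{}}{}}{}}S => {{{{()}{}}{}}{}}{}   [S → { }]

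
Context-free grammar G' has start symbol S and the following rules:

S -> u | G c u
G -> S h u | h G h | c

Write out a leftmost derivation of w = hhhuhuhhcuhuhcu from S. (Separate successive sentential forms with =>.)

S => Gcu => hGhcu => hShuhcu => hGcuhuhcu => hhGhcuhuhcu => hhhGhhcuhuhcu => hhhShuhhcuhuhcu => hhhuhuhhcuhuhcu

S => Gcu   [S -> G c u]
Gcu => hGhcu   [G -> h G h]
hGhcu => hShuhcu   [G -> S h u]
hShuhcu => hGcuhuhcu   [S -> G c u]
hGcuhuhcu => hhGhcuhuhcu   [G -> h G h]
hhGhcuhuhcu => hhhGhhcuhuhcu   [G -> h G h]
hhhGhhcuhuhcu => hhhShuhhcuhuhcu   [G -> S h u]
hhhShuhhcuhuhcu => hhhuhuhhcuhuhcu   [S -> u]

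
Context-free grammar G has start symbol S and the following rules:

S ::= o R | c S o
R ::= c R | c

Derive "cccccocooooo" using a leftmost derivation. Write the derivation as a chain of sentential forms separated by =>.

S => cSo   [S ::= c S o]
cSo => ccSoo   [S ::= c S o]
ccSoo => cccSooo   [S ::= c S o]
cccSooo => ccccSoooo   [S ::= c S o]
ccccSoooo => cccccSooooo   [S ::= c S o]
cccccSooooo => cccccoRooooo   [S ::= o R]
cccccoRooooo => cccccocooooo   [R ::= c]

S=>cSo=>ccSoo=>cccSooo=>ccccSoooo=>cccccSooooo=>cccccoRooooo=>cccccocooooo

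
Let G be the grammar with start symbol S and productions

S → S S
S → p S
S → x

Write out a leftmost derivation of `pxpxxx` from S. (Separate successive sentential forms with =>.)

S => pS   [S → p S]
pS => pSS   [S → S S]
pSS => pxS   [S → x]
pxS => pxSS   [S → S S]
pxSS => pxpSS   [S → p S]
pxpSS => pxpSSS   [S → S S]
pxpSSS => pxpxSS   [S → x]
pxpxSS => pxpxxS   [S → x]
pxpxxS => pxpxxx   [S → x]

S => pS => pSS => pxS => pxSS => pxpSS => pxpSSS => pxpxSS => pxpxxS => pxpxxx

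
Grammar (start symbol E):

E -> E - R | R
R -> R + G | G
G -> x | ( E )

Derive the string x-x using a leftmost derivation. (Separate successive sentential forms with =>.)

E => E-R   [E -> E - R]
E-R => R-R   [E -> R]
R-R => G-R   [R -> G]
G-R => x-R   [G -> x]
x-R => x-G   [R -> G]
x-G => x-x   [G -> x]

E=>E-R=>R-R=>G-R=>x-R=>x-G=>x-x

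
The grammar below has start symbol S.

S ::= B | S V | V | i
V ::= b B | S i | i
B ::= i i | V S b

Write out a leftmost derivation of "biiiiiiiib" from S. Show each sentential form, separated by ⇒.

S ⇒ B   [S ::= B]
B ⇒ VSb   [B ::= V S b]
VSb ⇒ bBSb   [V ::= b B]
bBSb ⇒ biiSb   [B ::= i i]
biiSb ⇒ biiSVb   [S ::= S V]
biiSVb ⇒ biiVVb   [S ::= V]
biiVVb ⇒ biiSiVb   [V ::= S i]
biiSiVb ⇒ biiBiVb   [S ::= B]
biiBiVb ⇒ biiiiiVb   [B ::= i i]
biiiiiVb ⇒ biiiiiSib   [V ::= S i]
biiiiiSib ⇒ biiiiiBib   [S ::= B]
biiiiiBib ⇒ biiiiiiiib   [B ::= i i]

S ⇒ B ⇒ VSb ⇒ bBSb ⇒ biiSb ⇒ biiSVb ⇒ biiVVb ⇒ biiSiVb ⇒ biiBiVb ⇒ biiiiiVb ⇒ biiiiiSib ⇒ biiiiiBib ⇒ biiiiiiiib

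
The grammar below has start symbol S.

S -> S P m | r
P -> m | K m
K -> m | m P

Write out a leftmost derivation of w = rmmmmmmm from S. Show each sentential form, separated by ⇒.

S ⇒ SPm   [S -> S P m]
SPm ⇒ SPmPm   [S -> S P m]
SPmPm ⇒ rPmPm   [S -> r]
rPmPm ⇒ rKmmPm   [P -> K m]
rKmmPm ⇒ rmPmmPm   [K -> m P]
rmPmmPm ⇒ rmmmmPm   [P -> m]
rmmmmPm ⇒ rmmmmKmm   [P -> K m]
rmmmmKmm ⇒ rmmmmmmm   [K -> m]

S ⇒ SPm ⇒ SPmPm ⇒ rPmPm ⇒ rKmmPm ⇒ rmPmmPm ⇒ rmmmmPm ⇒ rmmmmKmm ⇒ rmmmmmmm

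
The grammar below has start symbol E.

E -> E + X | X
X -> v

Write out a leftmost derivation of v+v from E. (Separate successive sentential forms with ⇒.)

E ⇒ E+X ⇒ X+X ⇒ v+X ⇒ v+v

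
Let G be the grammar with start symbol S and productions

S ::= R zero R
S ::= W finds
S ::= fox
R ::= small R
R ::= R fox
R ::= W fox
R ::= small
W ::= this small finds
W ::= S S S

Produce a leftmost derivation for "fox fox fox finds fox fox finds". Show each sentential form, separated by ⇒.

S ⇒ W finds   [S ::= W finds]
W finds ⇒ S S S finds   [W ::= S S S]
S S S finds ⇒ W finds S S finds   [S ::= W finds]
W finds S S finds ⇒ S S S finds S S finds   [W ::= S S S]
S S S finds S S finds ⇒ fox S S finds S S finds   [S ::= fox]
fox S S finds S S finds ⇒ fox fox S finds S S finds   [S ::= fox]
fox fox S finds S S finds ⇒ fox fox fox finds S S finds   [S ::= fox]
fox fox fox finds S S finds ⇒ fox fox fox finds fox S finds   [S ::= fox]
fox fox fox finds fox S finds ⇒ fox fox fox finds fox fox finds   [S ::= fox]

S ⇒ W finds ⇒ S S S finds ⇒ W finds S S finds ⇒ S S S finds S S finds ⇒ fox S S finds S S finds ⇒ fox fox S finds S S finds ⇒ fox fox fox finds S S finds ⇒ fox fox fox finds fox S finds ⇒ fox fox fox finds fox fox finds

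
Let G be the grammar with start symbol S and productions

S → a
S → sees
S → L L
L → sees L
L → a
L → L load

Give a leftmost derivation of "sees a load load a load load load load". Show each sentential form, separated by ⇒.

S ⇒ L L   [S → L L]
L L ⇒ sees L L   [L → sees L]
sees L L ⇒ sees L load L   [L → L load]
sees L load L ⇒ sees L load load L   [L → L load]
sees L load load L ⇒ sees a load load L   [L → a]
sees a load load L ⇒ sees a load load L load   [L → L load]
sees a load load L load ⇒ sees a load load L load load   [L → L load]
sees a load load L load load ⇒ sees a load load L load load load   [L → L load]
sees a load load L load load load ⇒ sees a load load L load load load load   [L → L load]
sees a load load L load load load load ⇒ sees a load load a load load load load   [L → a]

S ⇒ L L ⇒ sees L L ⇒ sees L load L ⇒ sees L load load L ⇒ sees a load load L ⇒ sees a load load L load ⇒ sees a load load L load load ⇒ sees a load load L load load load ⇒ sees a load load L load load load load ⇒ sees a load load a load load load load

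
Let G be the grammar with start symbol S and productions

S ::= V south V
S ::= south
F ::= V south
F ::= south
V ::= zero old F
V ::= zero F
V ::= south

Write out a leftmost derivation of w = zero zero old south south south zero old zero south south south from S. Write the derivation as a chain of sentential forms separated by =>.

S => V south V => zero F south V => zero V south south V => zero zero old F south south V => zero zero old south south south V => zero zero old south south south zero old F => zero zero old south south south zero old V south => zero zero old south south south zero old zero F south => zero zero old south south south zero old zero V south south => zero zero old south south south zero old zero south south south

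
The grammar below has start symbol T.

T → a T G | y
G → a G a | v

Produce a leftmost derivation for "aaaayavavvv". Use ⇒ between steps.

T ⇒ aTG ⇒ aaTGG ⇒ aaaTGGG ⇒ aaaaTGGGG ⇒ aaaayGGGG ⇒ aaaayaGaGGG ⇒ aaaayavaGGG ⇒ aaaayavavGG ⇒ aaaayavavvG ⇒ aaaayavavvv

T ⇒ aTG   [T → a T G]
aTG ⇒ aaTGG   [T → a T G]
aaTGG ⇒ aaaTGGG   [T → a T G]
aaaTGGG ⇒ aaaaTGGGG   [T → a T G]
aaaaTGGGG ⇒ aaaayGGGG   [T → y]
aaaayGGGG ⇒ aaaayaGaGGG   [G → a G a]
aaaayaGaGGG ⇒ aaaayavaGGG   [G → v]
aaaayavaGGG ⇒ aaaayavavGG   [G → v]
aaaayavavGG ⇒ aaaayavavvG   [G → v]
aaaayavavvG ⇒ aaaayavavvv   [G → v]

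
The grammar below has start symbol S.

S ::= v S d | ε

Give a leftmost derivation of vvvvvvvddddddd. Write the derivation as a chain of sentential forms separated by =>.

S => vSd => vvSdd => vvvSddd => vvvvSdddd => vvvvvSddddd => vvvvvvSdddddd => vvvvvvvSddddddd => vvvvvvvddddddd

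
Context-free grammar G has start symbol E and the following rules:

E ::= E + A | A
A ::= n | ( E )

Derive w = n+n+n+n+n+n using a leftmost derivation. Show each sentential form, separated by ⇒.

E ⇒ E+A ⇒ E+A+A ⇒ E+A+A+A ⇒ E+A+A+A+A ⇒ E+A+A+A+A+A ⇒ A+A+A+A+A+A ⇒ n+A+A+A+A+A ⇒ n+n+A+A+A+A ⇒ n+n+n+A+A+A ⇒ n+n+n+n+A+A ⇒ n+n+n+n+n+A ⇒ n+n+n+n+n+n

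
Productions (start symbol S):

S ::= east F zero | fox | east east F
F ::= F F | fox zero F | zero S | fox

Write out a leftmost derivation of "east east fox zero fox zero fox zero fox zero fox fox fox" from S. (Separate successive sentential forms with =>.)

S => east east F   [S ::= east east F]
east east F => east east fox zero F   [F ::= fox zero F]
east east fox zero F => east east fox zero fox zero F   [F ::= fox zero F]
east east fox zero fox zero F => east east fox zero fox zero F F   [F ::= F F]
east east fox zero fox zero F F => east east fox zero fox zero fox zero F F   [F ::= fox zero F]
east east fox zero fox zero fox zero F F => east east fox zero fox zero fox zero F F F   [F ::= F F]
east east fox zero fox zero fox zero F F F => east east fox zero fox zero fox zero fox zero F F F   [F ::= fox zero F]
east east fox zero fox zero fox zero fox zero F F F => east east fox zero fox zero fox zero fox zero fox F F   [F ::= fox]
east east fox zero fox zero fox zero fox zero fox F F => east east fox zero fox zero fox zero fox zero fox fox F   [F ::= fox]
east east fox zero fox zero fox zero fox zero fox fox F => east east fox zero fox zero fox zero fox zero fox fox fox   [F ::= fox]

S => east east F => east east fox zero F => east east fox zero fox zero F => east east fox zero fox zero F F => east east fox zero fox zero fox zero F F => east east fox zero fox zero fox zero F F F => east east fox zero fox zero fox zero fox zero F F F => east east fox zero fox zero fox zero fox zero fox F F => east east fox zero fox zero fox zero fox zero fox fox F => east east fox zero fox zero fox zero fox zero fox fox fox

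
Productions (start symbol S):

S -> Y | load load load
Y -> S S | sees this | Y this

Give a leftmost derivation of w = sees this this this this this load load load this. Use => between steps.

S => Y => Y this => S S this => Y S this => Y this S this => Y this this S this => Y this this this S this => Y this this this this S this => sees this this this this this S this => sees this this this this this load load load this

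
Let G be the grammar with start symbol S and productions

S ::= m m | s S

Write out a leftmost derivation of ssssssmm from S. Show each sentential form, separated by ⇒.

S ⇒ sS   [S ::= s S]
sS ⇒ ssS   [S ::= s S]
ssS ⇒ sssS   [S ::= s S]
sssS ⇒ ssssS   [S ::= s S]
ssssS ⇒ sssssS   [S ::= s S]
sssssS ⇒ ssssssS   [S ::= s S]
ssssssS ⇒ ssssssmm   [S ::= m m]

S ⇒ sS ⇒ ssS ⇒ sssS ⇒ ssssS ⇒ sssssS ⇒ ssssssS ⇒ ssssssmm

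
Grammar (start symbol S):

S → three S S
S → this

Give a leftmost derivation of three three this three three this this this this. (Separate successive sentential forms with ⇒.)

S ⇒ three S S   [S → three S S]
three S S ⇒ three three S S S   [S → three S S]
three three S S S ⇒ three three this S S   [S → this]
three three this S S ⇒ three three this three S S S   [S → three S S]
three three this three S S S ⇒ three three this three three S S S S   [S → three S S]
three three this three three S S S S ⇒ three three this three three this S S S   [S → this]
three three this three three this S S S ⇒ three three this three three this this S S   [S → this]
three three this three three this this S S ⇒ three three this three three this this this S   [S → this]
three three this three three this this this S ⇒ three three this three three this this this this   [S → this]

S ⇒ three S S ⇒ three three S S S ⇒ three three this S S ⇒ three three this three S S S ⇒ three three this three three S S S S ⇒ three three this three three this S S S ⇒ three three this three three this this S S ⇒ three three this three three this this this S ⇒ three three this three three this this this this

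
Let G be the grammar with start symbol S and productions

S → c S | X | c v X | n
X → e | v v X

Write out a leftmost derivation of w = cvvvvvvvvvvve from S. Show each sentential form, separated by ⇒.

S ⇒ cvX ⇒ cvvvX ⇒ cvvvvvX ⇒ cvvvvvvvX ⇒ cvvvvvvvvvX ⇒ cvvvvvvvvvvvX ⇒ cvvvvvvvvvvve

S ⇒ cvX   [S → c v X]
cvX ⇒ cvvvX   [X → v v X]
cvvvX ⇒ cvvvvvX   [X → v v X]
cvvvvvX ⇒ cvvvvvvvX   [X → v v X]
cvvvvvvvX ⇒ cvvvvvvvvvX   [X → v v X]
cvvvvvvvvvX ⇒ cvvvvvvvvvvvX   [X → v v X]
cvvvvvvvvvvvX ⇒ cvvvvvvvvvvve   [X → e]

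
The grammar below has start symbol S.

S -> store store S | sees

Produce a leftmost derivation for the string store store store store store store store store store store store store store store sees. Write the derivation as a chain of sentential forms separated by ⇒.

S ⇒ store store S ⇒ store store store store S ⇒ store store store store store store S ⇒ store store store store store store store store S ⇒ store store store store store store store store store store S ⇒ store store store store store store store store store store store store S ⇒ store store store store store store store store store store store store store store S ⇒ store store store store store store store store store store store store store store sees

S ⇒ store store S   [S -> store store S]
store store S ⇒ store store store store S   [S -> store store S]
store store store store S ⇒ store store store store store store S   [S -> store store S]
store store store store store store S ⇒ store store store store store store store store S   [S -> store store S]
store store store store store store store store S ⇒ store store store store store store store store store store S   [S -> store store S]
store store store store store store store store store store S ⇒ store store store store store store store store store store store store S   [S -> store store S]
store store store store store store store store store store store store S ⇒ store store store store store store store store store store store store store store S   [S -> store store S]
store store store store store store store store store store store store store store S ⇒ store store store store store store store store store store store store store store sees   [S -> sees]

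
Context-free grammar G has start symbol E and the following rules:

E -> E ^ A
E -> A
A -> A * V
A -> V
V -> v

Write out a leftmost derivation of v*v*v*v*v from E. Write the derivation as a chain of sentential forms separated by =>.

E => A   [E -> A]
A => A*V   [A -> A * V]
A*V => A*V*V   [A -> A * V]
A*V*V => A*V*V*V   [A -> A * V]
A*V*V*V => A*V*V*V*V   [A -> A * V]
A*V*V*V*V => V*V*V*V*V   [A -> V]
V*V*V*V*V => v*V*V*V*V   [V -> v]
v*V*V*V*V => v*v*V*V*V   [V -> v]
v*v*V*V*V => v*v*v*V*V   [V -> v]
v*v*v*V*V => v*v*v*v*V   [V -> v]
v*v*v*v*V => v*v*v*v*v   [V -> v]

E => A => A*V => A*V*V => A*V*V*V => A*V*V*V*V => V*V*V*V*V => v*V*V*V*V => v*v*V*V*V => v*v*v*V*V => v*v*v*v*V => v*v*v*v*v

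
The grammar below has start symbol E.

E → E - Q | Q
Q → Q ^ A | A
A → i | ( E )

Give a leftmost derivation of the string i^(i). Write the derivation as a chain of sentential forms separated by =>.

E => Q   [E → Q]
Q => Q^A   [Q → Q ^ A]
Q^A => A^A   [Q → A]
A^A => i^A   [A → i]
i^A => i^(E)   [A → ( E )]
i^(E) => i^(Q)   [E → Q]
i^(Q) => i^(A)   [Q → A]
i^(A) => i^(i)   [A → i]

E => Q => Q^A => A^A => i^A => i^(E) => i^(Q) => i^(A) => i^(i)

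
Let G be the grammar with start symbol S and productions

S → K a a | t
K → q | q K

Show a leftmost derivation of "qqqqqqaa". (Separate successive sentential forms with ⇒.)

S ⇒ Kaa ⇒ qKaa ⇒ qqKaa ⇒ qqqKaa ⇒ qqqqKaa ⇒ qqqqqKaa ⇒ qqqqqqaa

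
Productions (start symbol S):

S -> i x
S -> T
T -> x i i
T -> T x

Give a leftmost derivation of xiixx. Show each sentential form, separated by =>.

S => T => Tx => Txx => xiixx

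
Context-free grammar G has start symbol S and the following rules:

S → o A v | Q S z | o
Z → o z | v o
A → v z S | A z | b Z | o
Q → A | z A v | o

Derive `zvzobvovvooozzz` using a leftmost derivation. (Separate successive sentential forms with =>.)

S => QSz   [S → Q S z]
QSz => zAvSz   [Q → z A v]
zAvSz => zvzSvSz   [A → v z S]
zvzSvSz => zvzoAvvSz   [S → o A v]
zvzoAvvSz => zvzobZvvSz   [A → b Z]
zvzobZvvSz => zvzobvovvSz   [Z → v o]
zvzobvovvSz => zvzobvovvQSzz   [S → Q S z]
zvzobvovvQSzz => zvzobvovvoSzz   [Q → o]
zvzobvovvoSzz => zvzobvovvoQSzzz   [S → Q S z]
zvzobvovvoQSzzz => zvzobvovvoASzzz   [Q → A]
zvzobvovvoASzzz => zvzobvovvooSzzz   [A → o]
zvzobvovvooSzzz => zvzobvovvooozzz   [S → o]

S=>QSz=>zAvSz=>zvzSvSz=>zvzoAvvSz=>zvzobZvvSz=>zvzobvovvSz=>zvzobvovvQSzz=>zvzobvovvoSzz=>zvzobvovvoQSzzz=>zvzobvovvoASzzz=>zvzobvovvooSzzz=>zvzobvovvooozzz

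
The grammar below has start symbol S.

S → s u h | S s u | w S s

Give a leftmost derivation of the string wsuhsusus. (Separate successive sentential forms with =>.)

S => wSs   [S → w S s]
wSs => wSsus   [S → S s u]
wSsus => wSsusus   [S → S s u]
wSsusus => wsuhsusus   [S → s u h]

S => wSs => wSsus => wSsusus => wsuhsusus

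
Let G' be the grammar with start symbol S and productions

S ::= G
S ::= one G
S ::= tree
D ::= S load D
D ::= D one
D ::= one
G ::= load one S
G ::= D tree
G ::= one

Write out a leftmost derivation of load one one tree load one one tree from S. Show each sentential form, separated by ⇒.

S ⇒ G   [S ::= G]
G ⇒ load one S   [G ::= load one S]
load one S ⇒ load one G   [S ::= G]
load one G ⇒ load one D tree   [G ::= D tree]
load one D tree ⇒ load one S load D tree   [D ::= S load D]
load one S load D tree ⇒ load one G load D tree   [S ::= G]
load one G load D tree ⇒ load one D tree load D tree   [G ::= D tree]
load one D tree load D tree ⇒ load one one tree load D tree   [D ::= one]
load one one tree load D tree ⇒ load one one tree load D one tree   [D ::= D one]
load one one tree load D one tree ⇒ load one one tree load one one tree   [D ::= one]

S ⇒ G ⇒ load one S ⇒ load one G ⇒ load one D tree ⇒ load one S load D tree ⇒ load one G load D tree ⇒ load one D tree load D tree ⇒ load one one tree load D tree ⇒ load one one tree load D one tree ⇒ load one one tree load one one tree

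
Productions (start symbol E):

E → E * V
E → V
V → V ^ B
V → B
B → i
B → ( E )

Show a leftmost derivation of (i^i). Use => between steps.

E => V => B => (E) => (V) => (V^B) => (B^B) => (i^B) => (i^i)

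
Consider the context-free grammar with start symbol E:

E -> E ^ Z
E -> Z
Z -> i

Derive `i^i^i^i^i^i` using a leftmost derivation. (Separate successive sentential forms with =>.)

E=>E^Z=>E^Z^Z=>E^Z^Z^Z=>E^Z^Z^Z^Z=>E^Z^Z^Z^Z^Z=>Z^Z^Z^Z^Z^Z=>i^Z^Z^Z^Z^Z=>i^i^Z^Z^Z^Z=>i^i^i^Z^Z^Z=>i^i^i^i^Z^Z=>i^i^i^i^i^Z=>i^i^i^i^i^i

E => E^Z   [E -> E ^ Z]
E^Z => E^Z^Z   [E -> E ^ Z]
E^Z^Z => E^Z^Z^Z   [E -> E ^ Z]
E^Z^Z^Z => E^Z^Z^Z^Z   [E -> E ^ Z]
E^Z^Z^Z^Z => E^Z^Z^Z^Z^Z   [E -> E ^ Z]
E^Z^Z^Z^Z^Z => Z^Z^Z^Z^Z^Z   [E -> Z]
Z^Z^Z^Z^Z^Z => i^Z^Z^Z^Z^Z   [Z -> i]
i^Z^Z^Z^Z^Z => i^i^Z^Z^Z^Z   [Z -> i]
i^i^Z^Z^Z^Z => i^i^i^Z^Z^Z   [Z -> i]
i^i^i^Z^Z^Z => i^i^i^i^Z^Z   [Z -> i]
i^i^i^i^Z^Z => i^i^i^i^i^Z   [Z -> i]
i^i^i^i^i^Z => i^i^i^i^i^i   [Z -> i]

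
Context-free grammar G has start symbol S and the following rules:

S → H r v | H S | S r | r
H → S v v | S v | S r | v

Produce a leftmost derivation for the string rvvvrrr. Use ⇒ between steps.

S ⇒ Sr   [S → S r]
Sr ⇒ Srr   [S → S r]
Srr ⇒ HSrr   [S → H S]
HSrr ⇒ SvvSrr   [H → S v v]
SvvSrr ⇒ rvvSrr   [S → r]
rvvSrr ⇒ rvvHSrr   [S → H S]
rvvHSrr ⇒ rvvvSrr   [H → v]
rvvvSrr ⇒ rvvvrrr   [S → r]

S ⇒ Sr ⇒ Srr ⇒ HSrr ⇒ SvvSrr ⇒ rvvSrr ⇒ rvvHSrr ⇒ rvvvSrr ⇒ rvvvrrr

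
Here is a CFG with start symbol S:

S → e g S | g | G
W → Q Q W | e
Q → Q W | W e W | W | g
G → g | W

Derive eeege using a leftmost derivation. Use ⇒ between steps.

S⇒G⇒W⇒QQW⇒WeWQW⇒eeWQW⇒eeeQW⇒eeegW⇒eeege

S ⇒ G   [S → G]
G ⇒ W   [G → W]
W ⇒ QQW   [W → Q Q W]
QQW ⇒ WeWQW   [Q → W e W]
WeWQW ⇒ eeWQW   [W → e]
eeWQW ⇒ eeeQW   [W → e]
eeeQW ⇒ eeegW   [Q → g]
eeegW ⇒ eeege   [W → e]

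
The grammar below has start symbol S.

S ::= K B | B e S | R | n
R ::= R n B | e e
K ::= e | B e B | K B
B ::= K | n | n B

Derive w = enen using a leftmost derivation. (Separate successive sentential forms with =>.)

S => BeS => KeS => KBeS => eBeS => eneS => enen

S => BeS   [S ::= B e S]
BeS => KeS   [B ::= K]
KeS => KBeS   [K ::= K B]
KBeS => eBeS   [K ::= e]
eBeS => eneS   [B ::= n]
eneS => enen   [S ::= n]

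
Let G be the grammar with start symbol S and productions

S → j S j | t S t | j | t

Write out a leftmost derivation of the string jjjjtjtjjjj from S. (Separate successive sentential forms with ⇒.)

S⇒jSj⇒jjSjj⇒jjjSjjj⇒jjjjSjjjj⇒jjjjtStjjjj⇒jjjjtjtjjjj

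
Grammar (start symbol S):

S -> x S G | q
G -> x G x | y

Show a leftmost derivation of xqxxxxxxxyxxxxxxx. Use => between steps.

S => xSG => xqG => xqxGx => xqxxGxx => xqxxxGxxx => xqxxxxGxxxx => xqxxxxxGxxxxx => xqxxxxxxGxxxxxx => xqxxxxxxxGxxxxxxx => xqxxxxxxxyxxxxxxx

S => xSG   [S -> x S G]
xSG => xqG   [S -> q]
xqG => xqxGx   [G -> x G x]
xqxGx => xqxxGxx   [G -> x G x]
xqxxGxx => xqxxxGxxx   [G -> x G x]
xqxxxGxxx => xqxxxxGxxxx   [G -> x G x]
xqxxxxGxxxx => xqxxxxxGxxxxx   [G -> x G x]
xqxxxxxGxxxxx => xqxxxxxxGxxxxxx   [G -> x G x]
xqxxxxxxGxxxxxx => xqxxxxxxxGxxxxxxx   [G -> x G x]
xqxxxxxxxGxxxxxxx => xqxxxxxxxyxxxxxxx   [G -> y]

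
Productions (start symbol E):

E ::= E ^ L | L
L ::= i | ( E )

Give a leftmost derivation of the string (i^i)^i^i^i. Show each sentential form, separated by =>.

E => E^L => E^L^L => E^L^L^L => L^L^L^L => (E)^L^L^L => (E^L)^L^L^L => (L^L)^L^L^L => (i^L)^L^L^L => (i^i)^L^L^L => (i^i)^i^L^L => (i^i)^i^i^L => (i^i)^i^i^i

E => E^L   [E ::= E ^ L]
E^L => E^L^L   [E ::= E ^ L]
E^L^L => E^L^L^L   [E ::= E ^ L]
E^L^L^L => L^L^L^L   [E ::= L]
L^L^L^L => (E)^L^L^L   [L ::= ( E )]
(E)^L^L^L => (E^L)^L^L^L   [E ::= E ^ L]
(E^L)^L^L^L => (L^L)^L^L^L   [E ::= L]
(L^L)^L^L^L => (i^L)^L^L^L   [L ::= i]
(i^L)^L^L^L => (i^i)^L^L^L   [L ::= i]
(i^i)^L^L^L => (i^i)^i^L^L   [L ::= i]
(i^i)^i^L^L => (i^i)^i^i^L   [L ::= i]
(i^i)^i^i^L => (i^i)^i^i^i   [L ::= i]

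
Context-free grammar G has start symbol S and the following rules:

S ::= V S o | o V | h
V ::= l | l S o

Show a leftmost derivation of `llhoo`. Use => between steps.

S => VSo => lSo => lVSoo => llSoo => llhoo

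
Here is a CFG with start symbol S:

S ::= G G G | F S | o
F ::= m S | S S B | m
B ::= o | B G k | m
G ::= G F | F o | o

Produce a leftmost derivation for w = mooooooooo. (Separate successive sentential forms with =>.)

S=>FS=>SSBS=>GGGSBS=>FoGGSBS=>mSoGGSBS=>mGGGoGGSBS=>moGGoGGSBS=>mooGoGGSBS=>mooooGGSBS=>moooooGSBS=>mooooooSBS=>moooooooBS=>mooooooooS=>mooooooooo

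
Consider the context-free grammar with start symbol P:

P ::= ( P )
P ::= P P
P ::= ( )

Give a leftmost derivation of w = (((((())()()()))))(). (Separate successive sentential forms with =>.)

P => PP => (P)P => ((P))P => (((P)))P => ((((P))))P => ((((PP))))P => ((((PPP))))P => ((((PPPP))))P => (((((P)PPP))))P => (((((())PPP))))P => (((((())()PP))))P => (((((())()()P))))P => (((((())()()()))))P => (((((())()()()))))()

P => PP   [P ::= P P]
PP => (P)P   [P ::= ( P )]
(P)P => ((P))P   [P ::= ( P )]
((P))P => (((P)))P   [P ::= ( P )]
(((P)))P => ((((P))))P   [P ::= ( P )]
((((P))))P => ((((PP))))P   [P ::= P P]
((((PP))))P => ((((PPP))))P   [P ::= P P]
((((PPP))))P => ((((PPPP))))P   [P ::= P P]
((((PPPP))))P => (((((P)PPP))))P   [P ::= ( P )]
(((((P)PPP))))P => (((((())PPP))))P   [P ::= ( )]
(((((())PPP))))P => (((((())()PP))))P   [P ::= ( )]
(((((())()PP))))P => (((((())()()P))))P   [P ::= ( )]
(((((())()()P))))P => (((((())()()()))))P   [P ::= ( )]
(((((())()()()))))P => (((((())()()()))))()   [P ::= ( )]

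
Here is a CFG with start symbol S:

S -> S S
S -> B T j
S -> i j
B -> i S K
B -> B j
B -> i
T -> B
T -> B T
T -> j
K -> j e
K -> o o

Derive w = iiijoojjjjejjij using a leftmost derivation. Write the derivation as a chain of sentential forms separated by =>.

S => SS => BTjS => iSKTjS => iBTjKTjS => iBjTjKTjS => iiSKjTjKTjS => iiijKjTjKTjS => iiijoojTjKTjS => iiijoojjjKTjS => iiijoojjjjeTjS => iiijoojjjjejjS => iiijoojjjjejjij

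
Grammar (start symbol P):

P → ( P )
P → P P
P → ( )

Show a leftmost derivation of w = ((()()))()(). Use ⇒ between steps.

P ⇒ PP ⇒ PPP ⇒ (P)PP ⇒ ((P))PP ⇒ ((PP))PP ⇒ ((()P))PP ⇒ ((()()))PP ⇒ ((()()))()P ⇒ ((()()))()()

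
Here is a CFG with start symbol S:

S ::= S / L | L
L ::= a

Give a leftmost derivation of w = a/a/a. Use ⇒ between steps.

S ⇒ S/L ⇒ S/L/L ⇒ L/L/L ⇒ a/L/L ⇒ a/a/L ⇒ a/a/a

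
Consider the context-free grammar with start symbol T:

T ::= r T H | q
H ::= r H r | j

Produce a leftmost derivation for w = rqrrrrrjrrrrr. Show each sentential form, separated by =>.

T => rTH   [T ::= r T H]
rTH => rqH   [T ::= q]
rqH => rqrHr   [H ::= r H r]
rqrHr => rqrrHrr   [H ::= r H r]
rqrrHrr => rqrrrHrrr   [H ::= r H r]
rqrrrHrrr => rqrrrrHrrrr   [H ::= r H r]
rqrrrrHrrrr => rqrrrrrHrrrrr   [H ::= r H r]
rqrrrrrHrrrrr => rqrrrrrjrrrrr   [H ::= j]

T => rTH => rqH => rqrHr => rqrrHrr => rqrrrHrrr => rqrrrrHrrrr => rqrrrrrHrrrrr => rqrrrrrjrrrrr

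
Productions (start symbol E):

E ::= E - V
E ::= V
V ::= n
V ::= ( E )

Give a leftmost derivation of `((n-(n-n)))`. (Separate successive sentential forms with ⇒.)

E ⇒ V ⇒ (E) ⇒ (V) ⇒ ((E)) ⇒ ((E-V)) ⇒ ((V-V)) ⇒ ((n-V)) ⇒ ((n-(E))) ⇒ ((n-(E-V))) ⇒ ((n-(V-V))) ⇒ ((n-(n-V))) ⇒ ((n-(n-n)))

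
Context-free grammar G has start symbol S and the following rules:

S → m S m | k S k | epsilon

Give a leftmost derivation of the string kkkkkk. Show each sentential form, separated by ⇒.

S ⇒ kSk ⇒ kkSkk ⇒ kkkSkkk ⇒ kkkkkk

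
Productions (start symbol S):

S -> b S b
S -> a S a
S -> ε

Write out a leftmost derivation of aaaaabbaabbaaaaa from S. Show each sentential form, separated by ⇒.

S ⇒ aSa   [S -> a S a]
aSa ⇒ aaSaa   [S -> a S a]
aaSaa ⇒ aaaSaaa   [S -> a S a]
aaaSaaa ⇒ aaaaSaaaa   [S -> a S a]
aaaaSaaaa ⇒ aaaaaSaaaaa   [S -> a S a]
aaaaaSaaaaa ⇒ aaaaabSbaaaaa   [S -> b S b]
aaaaabSbaaaaa ⇒ aaaaabbSbbaaaaa   [S -> b S b]
aaaaabbSbbaaaaa ⇒ aaaaabbaSabbaaaaa   [S -> a S a]
aaaaabbaSabbaaaaa ⇒ aaaaabbaabbaaaaa   [S -> ε]

S ⇒ aSa ⇒ aaSaa ⇒ aaaSaaa ⇒ aaaaSaaaa ⇒ aaaaaSaaaaa ⇒ aaaaabSbaaaaa ⇒ aaaaabbSbbaaaaa ⇒ aaaaabbaSabbaaaaa ⇒ aaaaabbaabbaaaaa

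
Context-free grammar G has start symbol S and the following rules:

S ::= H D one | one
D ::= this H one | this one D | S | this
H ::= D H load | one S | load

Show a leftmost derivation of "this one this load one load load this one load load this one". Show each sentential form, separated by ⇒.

S ⇒ H D one ⇒ D H load D one ⇒ this one D H load D one ⇒ this one S H load D one ⇒ this one H D one H load D one ⇒ this one D H load D one H load D one ⇒ this one this H one H load D one H load D one ⇒ this one this load one H load D one H load D one ⇒ this one this load one load load D one H load D one ⇒ this one this load one load load this one H load D one ⇒ this one this load one load load this one load load D one ⇒ this one this load one load load this one load load this one

S ⇒ H D one   [S ::= H D one]
H D one ⇒ D H load D one   [H ::= D H load]
D H load D one ⇒ this one D H load D one   [D ::= this one D]
this one D H load D one ⇒ this one S H load D one   [D ::= S]
this one S H load D one ⇒ this one H D one H load D one   [S ::= H D one]
this one H D one H load D one ⇒ this one D H load D one H load D one   [H ::= D H load]
this one D H load D one H load D one ⇒ this one this H one H load D one H load D one   [D ::= this H one]
this one this H one H load D one H load D one ⇒ this one this load one H load D one H load D one   [H ::= load]
this one this load one H load D one H load D one ⇒ this one this load one load load D one H load D one   [H ::= load]
this one this load one load load D one H load D one ⇒ this one this load one load load this one H load D one   [D ::= this]
this one this load one load load this one H load D one ⇒ this one this load one load load this one load load D one   [H ::= load]
this one this load one load load this one load load D one ⇒ this one this load one load load this one load load this one   [D ::= this]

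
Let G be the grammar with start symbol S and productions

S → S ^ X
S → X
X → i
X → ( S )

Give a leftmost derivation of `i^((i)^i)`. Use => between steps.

S => S^X => X^X => i^X => i^(S) => i^(S^X) => i^(X^X) => i^((S)^X) => i^((X)^X) => i^((i)^X) => i^((i)^i)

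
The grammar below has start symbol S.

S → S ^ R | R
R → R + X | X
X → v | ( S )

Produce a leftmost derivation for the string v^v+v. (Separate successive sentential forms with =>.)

S => S^R   [S → S ^ R]
S^R => R^R   [S → R]
R^R => X^R   [R → X]
X^R => v^R   [X → v]
v^R => v^R+X   [R → R + X]
v^R+X => v^X+X   [R → X]
v^X+X => v^v+X   [X → v]
v^v+X => v^v+v   [X → v]

S => S^R => R^R => X^R => v^R => v^R+X => v^X+X => v^v+X => v^v+v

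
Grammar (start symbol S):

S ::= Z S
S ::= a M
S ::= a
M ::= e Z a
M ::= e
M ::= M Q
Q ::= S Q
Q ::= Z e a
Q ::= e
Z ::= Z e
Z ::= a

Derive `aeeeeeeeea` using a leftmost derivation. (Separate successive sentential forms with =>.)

S => ZS => ZeS => ZeeS => ZeeeS => ZeeeeS => ZeeeeeS => ZeeeeeeS => ZeeeeeeeS => ZeeeeeeeeS => aeeeeeeeeS => aeeeeeeeea

S => ZS   [S ::= Z S]
ZS => ZeS   [Z ::= Z e]
ZeS => ZeeS   [Z ::= Z e]
ZeeS => ZeeeS   [Z ::= Z e]
ZeeeS => ZeeeeS   [Z ::= Z e]
ZeeeeS => ZeeeeeS   [Z ::= Z e]
ZeeeeeS => ZeeeeeeS   [Z ::= Z e]
ZeeeeeeS => ZeeeeeeeS   [Z ::= Z e]
ZeeeeeeeS => ZeeeeeeeeS   [Z ::= Z e]
ZeeeeeeeeS => aeeeeeeeeS   [Z ::= a]
aeeeeeeeeS => aeeeeeeeea   [S ::= a]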